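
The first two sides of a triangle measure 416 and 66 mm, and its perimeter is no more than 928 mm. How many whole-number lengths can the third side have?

96

Triangle inequality: 350 < x < 482. Perimeter ≤ 928 gives x ≤ 928 − 416 − 66 = 446.
So 350 < x ≤ 446; integers 351 through 446: 96 values.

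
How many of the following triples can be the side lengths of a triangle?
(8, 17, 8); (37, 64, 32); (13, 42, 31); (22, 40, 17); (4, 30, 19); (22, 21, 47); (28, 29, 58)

(8,8,17): 8+8 ≤ 17 → not valid
(32,37,64): 32+37 > 64 → valid
(13,31,42): 13+31 > 42 → valid
(17,22,40): 17+22 ≤ 40 → not valid
(4,19,30): 4+19 ≤ 30 → not valid
(21,22,47): 21+22 ≤ 47 → not valid
(28,29,58): 28+29 ≤ 58 → not valid
2 of the 7 triples form a triangle.

2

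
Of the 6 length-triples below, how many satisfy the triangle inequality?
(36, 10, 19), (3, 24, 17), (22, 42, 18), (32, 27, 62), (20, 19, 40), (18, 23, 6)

1

(10,19,36): 10+19 ≤ 36 → not valid
(3,17,24): 3+17 ≤ 24 → not valid
(18,22,42): 18+22 ≤ 42 → not valid
(27,32,62): 27+32 ≤ 62 → not valid
(19,20,40): 19+20 ≤ 40 → not valid
(6,18,23): 6+18 > 23 → valid
1 of the 6 triples forms a triangle.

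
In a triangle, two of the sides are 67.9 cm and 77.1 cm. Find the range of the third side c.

9.2 < c < 145.0 (cm)

By the triangle inequality, c must be less than 67.9 + 77.1 = 145.0 and greater than |67.9 − 77.1| = 9.2.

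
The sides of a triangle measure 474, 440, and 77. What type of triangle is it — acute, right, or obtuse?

obtuse

Compare the square of the longest side to the sum of squares of the other two: 77² + 440² = 199529 < 224676 = 474².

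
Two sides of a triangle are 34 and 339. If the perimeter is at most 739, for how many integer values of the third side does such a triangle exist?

Triangle inequality: 305 < x < 373. Perimeter ≤ 739 gives x ≤ 739 − 34 − 339 = 366.
So 305 < x ≤ 366; integers 306 through 366: 61 values.

61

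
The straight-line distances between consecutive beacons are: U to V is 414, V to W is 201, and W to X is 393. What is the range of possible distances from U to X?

0 ≤ UX ≤ 1008

The maximum is all hops collinear in one direction: 414 + 201 + 393 = 1008.
The longest hop is 414; the others sum to 594. Since 414 ≤ 594, the path can fold back on itself completely, so the minimum distance is 0.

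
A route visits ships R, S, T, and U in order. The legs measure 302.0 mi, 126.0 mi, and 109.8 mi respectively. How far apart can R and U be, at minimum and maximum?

66.2 ≤ RU ≤ 537.8 mi

The maximum is all hops collinear in one direction: 302.0 + 126.0 + 109.8 = 537.8.
The longest hop is 302.0; the others sum to 235.8. Folding the others back against it leaves at least 302.0 − 235.8 = 66.2.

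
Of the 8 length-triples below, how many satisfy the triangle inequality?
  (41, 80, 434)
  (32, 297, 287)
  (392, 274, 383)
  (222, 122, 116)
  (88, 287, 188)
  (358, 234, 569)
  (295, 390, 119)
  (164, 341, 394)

(41,80,434): 41+80 ≤ 434 → not valid
(32,287,297): 32+287 > 297 → valid
(274,383,392): 274+383 > 392 → valid
(116,122,222): 116+122 > 222 → valid
(88,188,287): 88+188 ≤ 287 → not valid
(234,358,569): 234+358 > 569 → valid
(119,295,390): 119+295 > 390 → valid
(164,341,394): 164+341 > 394 → valid
6 of the 8 triples form a triangle.

6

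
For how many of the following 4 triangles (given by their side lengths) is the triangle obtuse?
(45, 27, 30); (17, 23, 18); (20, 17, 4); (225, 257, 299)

(45,27,30): 27²+30² = 1629 < 2025 = 45² → obtuse
(17,23,18): 17²+18² = 613 > 529 = 23² → acute
(20,17,4): 4²+17² = 305 < 400 = 20² → obtuse
(225,257,299): 225²+257² = 116674 > 89401 = 299² → acute
2 of the 4 are obtuse.

2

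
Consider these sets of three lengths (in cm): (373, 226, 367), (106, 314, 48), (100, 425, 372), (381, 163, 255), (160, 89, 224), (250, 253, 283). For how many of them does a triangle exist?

5

(226,367,373): 226+367 > 373 → valid
(48,106,314): 48+106 ≤ 314 → not valid
(100,372,425): 100+372 > 425 → valid
(163,255,381): 163+255 > 381 → valid
(89,160,224): 89+160 > 224 → valid
(250,253,283): 250+253 > 283 → valid
5 of the 6 triples form a triangle.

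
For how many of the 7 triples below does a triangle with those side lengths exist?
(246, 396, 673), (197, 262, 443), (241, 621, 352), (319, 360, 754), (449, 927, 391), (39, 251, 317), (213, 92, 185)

2

(246,396,673): 246+396 ≤ 673 → not valid
(197,262,443): 197+262 > 443 → valid
(241,352,621): 241+352 ≤ 621 → not valid
(319,360,754): 319+360 ≤ 754 → not valid
(391,449,927): 391+449 ≤ 927 → not valid
(39,251,317): 39+251 ≤ 317 → not valid
(92,185,213): 92+185 > 213 → valid
2 of the 7 triples form a triangle.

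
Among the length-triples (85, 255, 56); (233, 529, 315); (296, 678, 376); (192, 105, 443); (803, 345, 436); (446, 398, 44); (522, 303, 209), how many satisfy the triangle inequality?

1

(56,85,255): 56+85 ≤ 255 → not valid
(233,315,529): 233+315 > 529 → valid
(296,376,678): 296+376 ≤ 678 → not valid
(105,192,443): 105+192 ≤ 443 → not valid
(345,436,803): 345+436 ≤ 803 → not valid
(44,398,446): 44+398 ≤ 446 → not valid
(209,303,522): 209+303 ≤ 522 → not valid
1 of the 7 triples forms a triangle.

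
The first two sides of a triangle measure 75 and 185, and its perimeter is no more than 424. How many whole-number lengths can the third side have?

54

Triangle inequality: 110 < x < 260. Perimeter ≤ 424 gives x ≤ 424 − 75 − 185 = 164.
So 110 < x ≤ 164; integers 111 through 164: 54 values.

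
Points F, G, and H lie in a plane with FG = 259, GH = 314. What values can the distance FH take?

By the triangle inequality, |259 − 314| ≤ FH ≤ 259 + 314.

55 ≤ FH ≤ 573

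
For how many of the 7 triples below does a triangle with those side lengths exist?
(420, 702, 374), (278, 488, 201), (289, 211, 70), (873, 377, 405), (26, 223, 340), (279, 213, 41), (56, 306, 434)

(374,420,702): 374+420 > 702 → valid
(201,278,488): 201+278 ≤ 488 → not valid
(70,211,289): 70+211 ≤ 289 → not valid
(377,405,873): 377+405 ≤ 873 → not valid
(26,223,340): 26+223 ≤ 340 → not valid
(41,213,279): 41+213 ≤ 279 → not valid
(56,306,434): 56+306 ≤ 434 → not valid
1 of the 7 triples forms a triangle.

1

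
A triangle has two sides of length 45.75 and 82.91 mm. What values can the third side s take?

37.16 < s < 128.66 (mm)

By the triangle inequality, s must be less than 45.75 + 82.91 = 128.66 and greater than |45.75 − 82.91| = 37.16.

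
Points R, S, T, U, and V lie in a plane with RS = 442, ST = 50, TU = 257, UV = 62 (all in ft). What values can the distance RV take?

73 ≤ RV ≤ 811 ft

The maximum is all hops collinear in one direction: 442 + 50 + 257 + 62 = 811.
The longest hop is 442; the others sum to 369. Folding the others back against it leaves at least 442 − 369 = 73.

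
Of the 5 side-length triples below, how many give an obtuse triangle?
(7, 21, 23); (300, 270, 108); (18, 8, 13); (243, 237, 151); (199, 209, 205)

3

(7,21,23): 7²+21² = 490 < 529 = 23² → obtuse
(300,270,108): 108²+270² = 84564 < 90000 = 300² → obtuse
(18,8,13): 8²+13² = 233 < 324 = 18² → obtuse
(243,237,151): 151²+237² = 78970 > 59049 = 243² → acute
(199,209,205): 199²+205² = 81626 > 43681 = 209² → acute
3 of the 5 are obtuse.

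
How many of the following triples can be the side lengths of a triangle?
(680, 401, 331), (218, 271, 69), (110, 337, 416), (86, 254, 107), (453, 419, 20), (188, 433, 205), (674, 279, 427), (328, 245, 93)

(331,401,680): 331+401 > 680 → valid
(69,218,271): 69+218 > 271 → valid
(110,337,416): 110+337 > 416 → valid
(86,107,254): 86+107 ≤ 254 → not valid
(20,419,453): 20+419 ≤ 453 → not valid
(188,205,433): 188+205 ≤ 433 → not valid
(279,427,674): 279+427 > 674 → valid
(93,245,328): 93+245 > 328 → valid
5 of the 8 triples form a triangle.

5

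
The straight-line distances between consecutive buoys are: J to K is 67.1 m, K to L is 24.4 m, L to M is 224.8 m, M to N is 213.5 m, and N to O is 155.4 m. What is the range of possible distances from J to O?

0 ≤ JO ≤ 685.2 m

The maximum is all hops collinear in one direction: 67.1 + 24.4 + 224.8 + 213.5 + 155.4 = 685.2.
The longest hop is 224.8; the others sum to 460.4. Since 224.8 ≤ 460.4, the path can fold back on itself completely, so the minimum distance is 0.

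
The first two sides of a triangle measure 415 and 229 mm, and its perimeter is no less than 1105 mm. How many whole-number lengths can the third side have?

183

Triangle inequality: 186 < x < 644. Perimeter ≥ 1105 gives x ≥ 1105 − 415 − 229 = 461.
So 461 ≤ x < 644; integers 461 through 643: 183 values.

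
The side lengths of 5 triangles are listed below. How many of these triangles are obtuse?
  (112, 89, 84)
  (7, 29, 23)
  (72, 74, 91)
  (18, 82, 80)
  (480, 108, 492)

(112,89,84): 84²+89² = 14977 > 12544 = 112² → acute
(7,29,23): 7²+23² = 578 < 841 = 29² → obtuse
(72,74,91): 72²+74² = 10660 > 8281 = 91² → acute
(18,82,80): 18²+80² = 6724 = 82² → right
(480,108,492): 108²+480² = 242064 = 492² → right
1 of the 5 is obtuse.

1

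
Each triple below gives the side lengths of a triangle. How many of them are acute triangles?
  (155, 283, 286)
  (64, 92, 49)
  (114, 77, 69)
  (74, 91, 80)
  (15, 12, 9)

2

(155,283,286): 155²+283² = 104114 > 81796 = 286² → acute
(64,92,49): 49²+64² = 6497 < 8464 = 92² → obtuse
(114,77,69): 69²+77² = 10690 < 12996 = 114² → obtuse
(74,91,80): 74²+80² = 11876 > 8281 = 91² → acute
(15,12,9): 9²+12² = 225 = 15² → right
2 of the 5 are acute.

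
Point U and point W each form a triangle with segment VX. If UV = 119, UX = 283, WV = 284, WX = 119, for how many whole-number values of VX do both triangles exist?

236

From triangle UVX: 164 < VX < 402.
From triangle WVX: 165 < VX < 403.
Intersection: 165 < VX < 402, so integers 166 through 401: 236 values.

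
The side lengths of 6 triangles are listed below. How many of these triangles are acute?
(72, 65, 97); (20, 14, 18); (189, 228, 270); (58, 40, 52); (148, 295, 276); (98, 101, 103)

(72,65,97): 65²+72² = 9409 = 97² → right
(20,14,18): 14²+18² = 520 > 400 = 20² → acute
(189,228,270): 189²+228² = 87705 > 72900 = 270² → acute
(58,40,52): 40²+52² = 4304 > 3364 = 58² → acute
(148,295,276): 148²+276² = 98080 > 87025 = 295² → acute
(98,101,103): 98²+101² = 19805 > 10609 = 103² → acute
5 of the 6 are acute.

5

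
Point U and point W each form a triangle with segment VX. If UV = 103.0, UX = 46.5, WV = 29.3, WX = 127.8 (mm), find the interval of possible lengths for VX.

98.5 < VX < 149.5

From triangle UVX: |103.0 − 46.5| < VX < 103.0 + 46.5, i.e. 56.5 < VX < 149.5.
From triangle WVX: 98.5 < VX < 157.1.
Both must hold, so VX lies in the intersection.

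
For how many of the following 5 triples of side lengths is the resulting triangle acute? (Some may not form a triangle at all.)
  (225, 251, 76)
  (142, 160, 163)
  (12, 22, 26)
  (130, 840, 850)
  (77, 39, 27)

(225,251,76): 76²+225² = 56401 < 63001 = 251² → obtuse
(142,160,163): 142²+160² = 45764 > 26569 = 163² → acute
(12,22,26): 12²+22² = 628 < 676 = 26² → obtuse
(130,840,850): 130²+840² = 722500 = 850² → right
(77,39,27): 27+39 ≤ 77, not a triangle
1 of the 5 is acute.

1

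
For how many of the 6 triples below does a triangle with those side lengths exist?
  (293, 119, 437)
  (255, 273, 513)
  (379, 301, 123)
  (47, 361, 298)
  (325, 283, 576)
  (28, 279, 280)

(119,293,437): 119+293 ≤ 437 → not valid
(255,273,513): 255+273 > 513 → valid
(123,301,379): 123+301 > 379 → valid
(47,298,361): 47+298 ≤ 361 → not valid
(283,325,576): 283+325 > 576 → valid
(28,279,280): 28+279 > 280 → valid
4 of the 6 triples form a triangle.

4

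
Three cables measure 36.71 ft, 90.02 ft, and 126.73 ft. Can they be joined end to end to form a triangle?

The two shorter sides sum to 126.73, exactly equal to the longest side 126.73.
That gives only a degenerate (flat) triangle — the inequality must be strict.

No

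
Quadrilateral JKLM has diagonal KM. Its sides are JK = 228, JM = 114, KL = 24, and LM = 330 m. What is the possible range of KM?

306 < KM < 342

From triangle JKM: |228 − 114| < KM < 228 + 114, i.e. 114 < KM < 342.
From triangle LKM: 306 < KM < 354.
Both must hold, so KM lies in the intersection.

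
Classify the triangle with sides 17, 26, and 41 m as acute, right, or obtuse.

obtuse

Compare the square of the longest side to the sum of squares of the other two: 17² + 26² = 965 < 1681 = 41².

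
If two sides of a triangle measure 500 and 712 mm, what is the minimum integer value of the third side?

The third side must be strictly greater than |500 − 712| = 212.
The smallest integer above 212 is 213.

213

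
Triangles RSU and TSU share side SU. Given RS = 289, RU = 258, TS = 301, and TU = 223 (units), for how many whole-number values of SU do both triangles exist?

From triangle RSU: 31 < SU < 547.
From triangle TSU: 78 < SU < 524.
Intersection: 78 < SU < 524, so integers 79 through 523: 445 values.

445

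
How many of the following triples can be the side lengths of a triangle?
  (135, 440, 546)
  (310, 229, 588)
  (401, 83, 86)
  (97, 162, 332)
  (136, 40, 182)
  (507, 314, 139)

1

(135,440,546): 135+440 > 546 → valid
(229,310,588): 229+310 ≤ 588 → not valid
(83,86,401): 83+86 ≤ 401 → not valid
(97,162,332): 97+162 ≤ 332 → not valid
(40,136,182): 40+136 ≤ 182 → not valid
(139,314,507): 139+314 ≤ 507 → not valid
1 of the 6 triples forms a triangle.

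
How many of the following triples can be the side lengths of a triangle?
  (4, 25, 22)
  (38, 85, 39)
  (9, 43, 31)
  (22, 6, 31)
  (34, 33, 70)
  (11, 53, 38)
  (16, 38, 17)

(4,22,25): 4+22 > 25 → valid
(38,39,85): 38+39 ≤ 85 → not valid
(9,31,43): 9+31 ≤ 43 → not valid
(6,22,31): 6+22 ≤ 31 → not valid
(33,34,70): 33+34 ≤ 70 → not valid
(11,38,53): 11+38 ≤ 53 → not valid
(16,17,38): 16+17 ≤ 38 → not valid
1 of the 7 triples forms a triangle.

1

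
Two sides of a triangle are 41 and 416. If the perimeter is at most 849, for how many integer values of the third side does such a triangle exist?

Triangle inequality: 375 < x < 457. Perimeter ≤ 849 gives x ≤ 849 − 41 − 416 = 392.
So 375 < x ≤ 392; integers 376 through 392: 17 values.

17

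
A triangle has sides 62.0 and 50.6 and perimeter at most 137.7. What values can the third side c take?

Triangle inequality alone gives 11.4 < c < 112.6.
The perimeter condition gives c ≤ 137.7 − 62.0 − 50.6 = 25.1.
Intersecting the two: 11.4 < c ≤ 25.1.

11.4 < c ≤ 25.1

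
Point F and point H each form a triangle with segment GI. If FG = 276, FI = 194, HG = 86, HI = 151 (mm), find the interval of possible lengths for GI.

82 < GI < 237

From triangle FGI: |276 − 194| < GI < 276 + 194, i.e. 82 < GI < 470.
From triangle HGI: 65 < GI < 237.
Both must hold, so GI lies in the intersection.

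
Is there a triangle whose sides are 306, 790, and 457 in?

The longest side is 790, but the other two sum to only 763.
763 < 790, so the triangle inequality fails.

No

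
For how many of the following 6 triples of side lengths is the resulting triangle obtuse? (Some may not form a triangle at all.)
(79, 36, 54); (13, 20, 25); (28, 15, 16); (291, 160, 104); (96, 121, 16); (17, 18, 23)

3

(79,36,54): 36²+54² = 4212 < 6241 = 79² → obtuse
(13,20,25): 13²+20² = 569 < 625 = 25² → obtuse
(28,15,16): 15²+16² = 481 < 784 = 28² → obtuse
(291,160,104): 104+160 ≤ 291, not a triangle
(96,121,16): 16+96 ≤ 121, not a triangle
(17,18,23): 17²+18² = 613 > 529 = 23² → acute
3 of the 6 are obtuse.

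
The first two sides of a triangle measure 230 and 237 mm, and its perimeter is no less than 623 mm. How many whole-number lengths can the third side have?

Triangle inequality: 7 < x < 467. Perimeter ≥ 623 gives x ≥ 623 − 230 − 237 = 156.
So 156 ≤ x < 467; integers 156 through 466: 311 values.

311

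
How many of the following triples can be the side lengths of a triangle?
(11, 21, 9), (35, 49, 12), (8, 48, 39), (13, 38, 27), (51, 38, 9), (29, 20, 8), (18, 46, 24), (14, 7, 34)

1

(9,11,21): 9+11 ≤ 21 → not valid
(12,35,49): 12+35 ≤ 49 → not valid
(8,39,48): 8+39 ≤ 48 → not valid
(13,27,38): 13+27 > 38 → valid
(9,38,51): 9+38 ≤ 51 → not valid
(8,20,29): 8+20 ≤ 29 → not valid
(18,24,46): 18+24 ≤ 46 → not valid
(7,14,34): 7+14 ≤ 34 → not valid
1 of the 8 triples forms a triangle.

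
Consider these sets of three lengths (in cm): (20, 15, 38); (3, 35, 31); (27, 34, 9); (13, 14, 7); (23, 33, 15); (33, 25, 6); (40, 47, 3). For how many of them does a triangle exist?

(15,20,38): 15+20 ≤ 38 → not valid
(3,31,35): 3+31 ≤ 35 → not valid
(9,27,34): 9+27 > 34 → valid
(7,13,14): 7+13 > 14 → valid
(15,23,33): 15+23 > 33 → valid
(6,25,33): 6+25 ≤ 33 → not valid
(3,40,47): 3+40 ≤ 47 → not valid
3 of the 7 triples form a triangle.

3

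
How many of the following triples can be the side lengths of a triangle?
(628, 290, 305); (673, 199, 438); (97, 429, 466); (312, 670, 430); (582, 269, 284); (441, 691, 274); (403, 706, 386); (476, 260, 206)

4

(290,305,628): 290+305 ≤ 628 → not valid
(199,438,673): 199+438 ≤ 673 → not valid
(97,429,466): 97+429 > 466 → valid
(312,430,670): 312+430 > 670 → valid
(269,284,582): 269+284 ≤ 582 → not valid
(274,441,691): 274+441 > 691 → valid
(386,403,706): 386+403 > 706 → valid
(206,260,476): 206+260 ≤ 476 → not valid
4 of the 8 triples form a triangle.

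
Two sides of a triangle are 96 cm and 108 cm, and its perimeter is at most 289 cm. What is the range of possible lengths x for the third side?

12 < x ≤ 85

Triangle inequality alone gives 12 < x < 204.
The perimeter condition gives x ≤ 289 − 96 − 108 = 85.
Intersecting the two: 12 < x ≤ 85.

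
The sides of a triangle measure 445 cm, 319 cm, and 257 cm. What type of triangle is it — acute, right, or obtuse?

Compare the square of the longest side to the sum of squares of the other two: 257² + 319² = 167810 < 198025 = 445².

obtuse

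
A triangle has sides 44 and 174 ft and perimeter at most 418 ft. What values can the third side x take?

130 < x ≤ 200

Triangle inequality alone gives 130 < x < 218.
The perimeter condition gives x ≤ 418 − 44 − 174 = 200.
Intersecting the two: 130 < x ≤ 200.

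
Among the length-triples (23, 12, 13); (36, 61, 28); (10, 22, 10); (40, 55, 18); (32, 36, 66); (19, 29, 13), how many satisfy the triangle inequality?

(12,13,23): 12+13 > 23 → valid
(28,36,61): 28+36 > 61 → valid
(10,10,22): 10+10 ≤ 22 → not valid
(18,40,55): 18+40 > 55 → valid
(32,36,66): 32+36 > 66 → valid
(13,19,29): 13+19 > 29 → valid
5 of the 6 triples form a triangle.

5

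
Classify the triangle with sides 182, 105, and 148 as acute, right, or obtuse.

obtuse

Compare the square of the longest side to the sum of squares of the other two: 105² + 148² = 32929 < 33124 = 182².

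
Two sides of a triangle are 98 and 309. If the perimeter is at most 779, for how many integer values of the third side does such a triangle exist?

Triangle inequality: 211 < x < 407. Perimeter ≤ 779 gives x ≤ 779 − 98 − 309 = 372.
So 211 < x ≤ 372; integers 212 through 372: 161 values.

161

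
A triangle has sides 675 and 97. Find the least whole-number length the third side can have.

The third side must be strictly greater than |675 − 97| = 578.
The smallest integer above 578 is 579.

579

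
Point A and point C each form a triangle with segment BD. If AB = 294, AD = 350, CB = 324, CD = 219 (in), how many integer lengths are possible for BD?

From triangle ABD: 56 < BD < 644.
From triangle CBD: 105 < BD < 543.
Intersection: 105 < BD < 543, so integers 106 through 542: 437 values.

437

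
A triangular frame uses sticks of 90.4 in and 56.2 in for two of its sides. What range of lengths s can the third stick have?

34.2 < s < 146.6

By the triangle inequality, s must be less than 90.4 + 56.2 = 146.6 and greater than |90.4 − 56.2| = 34.2.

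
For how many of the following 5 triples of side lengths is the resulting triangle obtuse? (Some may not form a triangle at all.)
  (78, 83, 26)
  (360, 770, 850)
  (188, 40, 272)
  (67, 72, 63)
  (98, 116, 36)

(78,83,26): 26²+78² = 6760 < 6889 = 83² → obtuse
(360,770,850): 360²+770² = 722500 = 850² → right
(188,40,272): 40+188 ≤ 272, not a triangle
(67,72,63): 63²+67² = 8458 > 5184 = 72² → acute
(98,116,36): 36²+98² = 10900 < 13456 = 116² → obtuse
2 of the 5 are obtuse.

2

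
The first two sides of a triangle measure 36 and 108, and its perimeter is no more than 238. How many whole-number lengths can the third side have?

22

Triangle inequality: 72 < x < 144. Perimeter ≤ 238 gives x ≤ 238 − 36 − 108 = 94.
So 72 < x ≤ 94; integers 73 through 94: 22 values.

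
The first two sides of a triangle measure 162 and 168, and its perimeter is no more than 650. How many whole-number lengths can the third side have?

Triangle inequality: 6 < x < 330. Perimeter ≤ 650 gives x ≤ 650 − 162 − 168 = 320.
So 6 < x ≤ 320; integers 7 through 320: 314 values.

314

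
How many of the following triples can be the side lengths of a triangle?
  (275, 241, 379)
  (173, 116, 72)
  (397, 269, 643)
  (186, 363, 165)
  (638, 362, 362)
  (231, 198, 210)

5

(241,275,379): 241+275 > 379 → valid
(72,116,173): 72+116 > 173 → valid
(269,397,643): 269+397 > 643 → valid
(165,186,363): 165+186 ≤ 363 → not valid
(362,362,638): 362+362 > 638 → valid
(198,210,231): 198+210 > 231 → valid
5 of the 6 triples form a triangle.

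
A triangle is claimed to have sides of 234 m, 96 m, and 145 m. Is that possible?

The longest side is 234, and the other two sum to 241.
Since 241 > 234, the triangle inequality holds.

Yes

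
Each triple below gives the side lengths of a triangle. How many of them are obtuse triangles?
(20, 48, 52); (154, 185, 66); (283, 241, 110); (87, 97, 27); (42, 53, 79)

4

(20,48,52): 20²+48² = 2704 = 52² → right
(154,185,66): 66²+154² = 28072 < 34225 = 185² → obtuse
(283,241,110): 110²+241² = 70181 < 80089 = 283² → obtuse
(87,97,27): 27²+87² = 8298 < 9409 = 97² → obtuse
(42,53,79): 42²+53² = 4573 < 6241 = 79² → obtuse
4 of the 5 are obtuse.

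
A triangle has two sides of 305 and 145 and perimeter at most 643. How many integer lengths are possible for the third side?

Triangle inequality: 160 < x < 450. Perimeter ≤ 643 gives x ≤ 643 − 305 − 145 = 193.
So 160 < x ≤ 193; integers 161 through 193: 33 values.

33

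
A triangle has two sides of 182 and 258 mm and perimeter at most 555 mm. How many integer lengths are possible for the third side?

Triangle inequality: 76 < x < 440. Perimeter ≤ 555 gives x ≤ 555 − 182 − 258 = 115.
So 76 < x ≤ 115; integers 77 through 115: 39 values.

39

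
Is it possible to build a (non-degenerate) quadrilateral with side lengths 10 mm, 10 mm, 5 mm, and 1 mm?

A quadrilateral exists iff every side is shorter than the sum of the others — equivalently, the longest side is less than the sum of the rest.
Longest side 10 < 16 (sum of the remaining 3), so yes.

Yes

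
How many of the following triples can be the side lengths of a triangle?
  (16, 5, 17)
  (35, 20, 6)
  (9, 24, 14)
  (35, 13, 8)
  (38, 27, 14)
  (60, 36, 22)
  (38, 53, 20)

3

(5,16,17): 5+16 > 17 → valid
(6,20,35): 6+20 ≤ 35 → not valid
(9,14,24): 9+14 ≤ 24 → not valid
(8,13,35): 8+13 ≤ 35 → not valid
(14,27,38): 14+27 > 38 → valid
(22,36,60): 22+36 ≤ 60 → not valid
(20,38,53): 20+38 > 53 → valid
3 of the 7 triples form a triangle.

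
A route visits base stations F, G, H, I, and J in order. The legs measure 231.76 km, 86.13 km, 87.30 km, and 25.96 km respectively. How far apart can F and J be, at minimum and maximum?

32.37 ≤ FJ ≤ 431.15 km

The maximum is all hops collinear in one direction: 231.76 + 86.13 + 87.30 + 25.96 = 431.15.
The longest hop is 231.76; the others sum to 199.39. Folding the others back against it leaves at least 231.76 − 199.39 = 32.37.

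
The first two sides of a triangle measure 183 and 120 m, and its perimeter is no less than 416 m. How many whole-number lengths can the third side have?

Triangle inequality: 63 < x < 303. Perimeter ≥ 416 gives x ≥ 416 − 183 − 120 = 113.
So 113 ≤ x < 303; integers 113 through 302: 190 values.

190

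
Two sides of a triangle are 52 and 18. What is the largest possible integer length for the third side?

69

The third side must be strictly less than 52 + 18 = 70.
The largest integer below 70 is 69.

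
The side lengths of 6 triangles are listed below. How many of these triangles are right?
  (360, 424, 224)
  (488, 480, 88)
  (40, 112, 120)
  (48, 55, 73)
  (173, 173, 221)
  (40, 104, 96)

4

(360,424,224): 224²+360² = 179776 = 424² → right
(488,480,88): 88²+480² = 238144 = 488² → right
(40,112,120): 40²+112² = 14144 < 14400 = 120² → obtuse
(48,55,73): 48²+55² = 5329 = 73² → right
(173,173,221): 173²+173² = 59858 > 48841 = 221² → acute
(40,104,96): 40²+96² = 10816 = 104² → right
4 of the 6 are right.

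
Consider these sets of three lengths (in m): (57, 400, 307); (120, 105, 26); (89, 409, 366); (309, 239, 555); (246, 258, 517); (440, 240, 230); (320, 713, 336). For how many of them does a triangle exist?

(57,307,400): 57+307 ≤ 400 → not valid
(26,105,120): 26+105 > 120 → valid
(89,366,409): 89+366 > 409 → valid
(239,309,555): 239+309 ≤ 555 → not valid
(246,258,517): 246+258 ≤ 517 → not valid
(230,240,440): 230+240 > 440 → valid
(320,336,713): 320+336 ≤ 713 → not valid
3 of the 7 triples form a triangle.

3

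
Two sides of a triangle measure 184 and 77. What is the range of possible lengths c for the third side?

107 < c < 261

By the triangle inequality, c must be less than 184 + 77 = 261 and greater than |184 − 77| = 107.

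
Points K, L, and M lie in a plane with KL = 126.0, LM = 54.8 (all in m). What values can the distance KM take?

71.2 ≤ KM ≤ 180.8 m

By the triangle inequality, |126.0 − 54.8| ≤ KM ≤ 126.0 + 54.8.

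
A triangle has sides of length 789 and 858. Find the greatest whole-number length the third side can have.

The third side must be strictly less than 789 + 858 = 1647.
The largest integer below 1647 is 1646.

1646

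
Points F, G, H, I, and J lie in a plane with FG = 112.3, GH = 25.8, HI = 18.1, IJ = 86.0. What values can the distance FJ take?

The maximum is all hops collinear in one direction: 112.3 + 25.8 + 18.1 + 86.0 = 242.2.
The longest hop is 112.3; the others sum to 129.9. Since 112.3 ≤ 129.9, the path can fold back on itself completely, so the minimum distance is 0.

0 ≤ FJ ≤ 242.2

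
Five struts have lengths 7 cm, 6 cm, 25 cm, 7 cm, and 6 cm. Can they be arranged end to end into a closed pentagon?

A pentagon exists iff every side is shorter than the sum of the others — equivalently, the longest side is less than the sum of the rest.
Longest side 25 < 26 (sum of the remaining 4), so yes.

Yes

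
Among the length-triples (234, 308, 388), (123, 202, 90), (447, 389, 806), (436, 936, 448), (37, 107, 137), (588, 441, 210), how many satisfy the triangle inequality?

5

(234,308,388): 234+308 > 388 → valid
(90,123,202): 90+123 > 202 → valid
(389,447,806): 389+447 > 806 → valid
(436,448,936): 436+448 ≤ 936 → not valid
(37,107,137): 37+107 > 137 → valid
(210,441,588): 210+441 > 588 → valid
5 of the 6 triples form a triangle.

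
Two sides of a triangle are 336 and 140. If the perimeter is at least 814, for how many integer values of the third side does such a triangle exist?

Triangle inequality: 196 < x < 476. Perimeter ≥ 814 gives x ≥ 814 − 336 − 140 = 338.
So 338 ≤ x < 476; integers 338 through 475: 138 values.

138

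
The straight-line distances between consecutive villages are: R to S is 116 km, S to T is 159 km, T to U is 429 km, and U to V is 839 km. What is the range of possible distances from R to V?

The maximum is all hops collinear in one direction: 116 + 159 + 429 + 839 = 1543.
The longest hop is 839; the others sum to 704. Folding the others back against it leaves at least 839 − 704 = 135.

135 ≤ RV ≤ 1543 km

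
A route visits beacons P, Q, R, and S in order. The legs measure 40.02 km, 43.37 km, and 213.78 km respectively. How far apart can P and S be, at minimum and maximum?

130.39 ≤ PS ≤ 297.17 km

The maximum is all hops collinear in one direction: 40.02 + 43.37 + 213.78 = 297.17.
The longest hop is 213.78; the others sum to 83.39. Folding the others back against it leaves at least 213.78 − 83.39 = 130.39.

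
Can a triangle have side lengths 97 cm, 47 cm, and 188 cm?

The longest side is 188, but the other two sum to only 144.
144 < 188, so the triangle inequality fails.

No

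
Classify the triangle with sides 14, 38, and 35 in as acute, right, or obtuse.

Compare the square of the longest side to the sum of squares of the other two: 14² + 35² = 1421 < 1444 = 38².

obtuse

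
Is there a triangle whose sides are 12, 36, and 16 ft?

The longest side is 36, but the other two sum to only 28.
28 < 36, so the triangle inequality fails.

No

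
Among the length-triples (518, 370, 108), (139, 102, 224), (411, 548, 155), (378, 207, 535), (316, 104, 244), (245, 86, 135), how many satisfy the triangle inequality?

(108,370,518): 108+370 ≤ 518 → not valid
(102,139,224): 102+139 > 224 → valid
(155,411,548): 155+411 > 548 → valid
(207,378,535): 207+378 > 535 → valid
(104,244,316): 104+244 > 316 → valid
(86,135,245): 86+135 ≤ 245 → not valid
4 of the 6 triples form a triangle.

4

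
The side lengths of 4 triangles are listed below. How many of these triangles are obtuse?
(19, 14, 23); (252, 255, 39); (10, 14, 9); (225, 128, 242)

(19,14,23): 14²+19² = 557 > 529 = 23² → acute
(252,255,39): 39²+252² = 65025 = 255² → right
(10,14,9): 9²+10² = 181 < 196 = 14² → obtuse
(225,128,242): 128²+225² = 67009 > 58564 = 242² → acute
1 of the 4 is obtuse.

1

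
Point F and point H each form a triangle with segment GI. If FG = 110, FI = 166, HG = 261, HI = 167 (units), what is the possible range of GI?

94 < GI < 276

From triangle FGI: |110 − 166| < GI < 110 + 166, i.e. 56 < GI < 276.
From triangle HGI: 94 < GI < 428.
Both must hold, so GI lies in the intersection.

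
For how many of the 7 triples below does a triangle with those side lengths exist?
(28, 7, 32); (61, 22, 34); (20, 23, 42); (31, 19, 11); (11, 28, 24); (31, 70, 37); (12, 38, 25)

3

(7,28,32): 7+28 > 32 → valid
(22,34,61): 22+34 ≤ 61 → not valid
(20,23,42): 20+23 > 42 → valid
(11,19,31): 11+19 ≤ 31 → not valid
(11,24,28): 11+24 > 28 → valid
(31,37,70): 31+37 ≤ 70 → not valid
(12,25,38): 12+25 ≤ 38 → not valid
3 of the 7 triples form a triangle.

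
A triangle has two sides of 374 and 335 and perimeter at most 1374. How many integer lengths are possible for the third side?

Triangle inequality: 39 < x < 709. Perimeter ≤ 1374 gives x ≤ 1374 − 374 − 335 = 665.
So 39 < x ≤ 665; integers 40 through 665: 626 values.

626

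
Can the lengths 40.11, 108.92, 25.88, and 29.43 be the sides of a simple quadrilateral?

No

For a quadrilateral, each side must be shorter than the sum of the others.
Here the longest side is 108.92, but the remaining 3 sides sum to only 95.42.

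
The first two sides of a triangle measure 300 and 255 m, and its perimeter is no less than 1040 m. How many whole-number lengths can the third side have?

Triangle inequality: 45 < x < 555. Perimeter ≥ 1040 gives x ≥ 1040 − 300 − 255 = 485.
So 485 ≤ x < 555; integers 485 through 554: 70 values.

70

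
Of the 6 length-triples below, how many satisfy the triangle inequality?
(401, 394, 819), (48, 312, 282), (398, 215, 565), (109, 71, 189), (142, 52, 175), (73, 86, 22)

4

(394,401,819): 394+401 ≤ 819 → not valid
(48,282,312): 48+282 > 312 → valid
(215,398,565): 215+398 > 565 → valid
(71,109,189): 71+109 ≤ 189 → not valid
(52,142,175): 52+142 > 175 → valid
(22,73,86): 22+73 > 86 → valid
4 of the 6 triples form a triangle.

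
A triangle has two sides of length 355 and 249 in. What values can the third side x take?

106 < x < 604

By the triangle inequality, x must be less than 355 + 249 = 604 and greater than |355 − 249| = 106.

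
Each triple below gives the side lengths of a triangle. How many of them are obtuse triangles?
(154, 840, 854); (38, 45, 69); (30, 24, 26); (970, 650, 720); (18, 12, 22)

2

(154,840,854): 154²+840² = 729316 = 854² → right
(38,45,69): 38²+45² = 3469 < 4761 = 69² → obtuse
(30,24,26): 24²+26² = 1252 > 900 = 30² → acute
(970,650,720): 650²+720² = 940900 = 970² → right
(18,12,22): 12²+18² = 468 < 484 = 22² → obtuse
2 of the 5 are obtuse.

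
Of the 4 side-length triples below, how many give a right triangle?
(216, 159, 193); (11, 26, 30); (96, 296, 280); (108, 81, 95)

(216,159,193): 159²+193² = 62530 > 46656 = 216² → acute
(11,26,30): 11²+26² = 797 < 900 = 30² → obtuse
(96,296,280): 96²+280² = 87616 = 296² → right
(108,81,95): 81²+95² = 15586 > 11664 = 108² → acute
1 of the 4 is right.

1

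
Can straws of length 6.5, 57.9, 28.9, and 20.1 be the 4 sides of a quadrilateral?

No

For a quadrilateral, each side must be shorter than the sum of the others.
Here the longest side is 57.9, but the remaining 3 sides sum to only 55.5.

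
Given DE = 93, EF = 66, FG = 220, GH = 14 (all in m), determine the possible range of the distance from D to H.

The maximum is all hops collinear in one direction: 93 + 66 + 220 + 14 = 393.
The longest hop is 220; the others sum to 173. Folding the others back against it leaves at least 220 − 173 = 47.

47 ≤ DH ≤ 393 m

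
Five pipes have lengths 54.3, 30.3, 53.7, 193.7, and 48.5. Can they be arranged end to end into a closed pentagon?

For a pentagon, each side must be shorter than the sum of the others.
Here the longest side is 193.7, but the remaining 4 sides sum to only 186.8.

No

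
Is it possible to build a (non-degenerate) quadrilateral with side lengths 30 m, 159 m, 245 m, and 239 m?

Yes

A quadrilateral exists iff every side is shorter than the sum of the others — equivalently, the longest side is less than the sum of the rest.
Longest side 245 < 428 (sum of the remaining 3), so yes.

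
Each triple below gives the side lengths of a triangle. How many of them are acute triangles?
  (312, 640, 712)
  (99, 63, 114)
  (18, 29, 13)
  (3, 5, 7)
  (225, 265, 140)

1

(312,640,712): 312²+640² = 506944 = 712² → right
(99,63,114): 63²+99² = 13770 > 12996 = 114² → acute
(18,29,13): 13²+18² = 493 < 841 = 29² → obtuse
(3,5,7): 3²+5² = 34 < 49 = 7² → obtuse
(225,265,140): 140²+225² = 70225 = 265² → right
1 of the 5 is acute.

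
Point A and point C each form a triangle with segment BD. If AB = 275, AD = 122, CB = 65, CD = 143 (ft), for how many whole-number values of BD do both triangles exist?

From triangle ABD: 153 < BD < 397.
From triangle CBD: 78 < BD < 208.
Intersection: 153 < BD < 208, so integers 154 through 207: 54 values.

54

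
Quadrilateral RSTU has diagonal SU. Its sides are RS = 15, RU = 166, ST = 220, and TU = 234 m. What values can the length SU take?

151 < SU < 181

From triangle RSU: |15 − 166| < SU < 15 + 166, i.e. 151 < SU < 181.
From triangle TSU: 14 < SU < 454.
Both must hold, so SU lies in the intersection.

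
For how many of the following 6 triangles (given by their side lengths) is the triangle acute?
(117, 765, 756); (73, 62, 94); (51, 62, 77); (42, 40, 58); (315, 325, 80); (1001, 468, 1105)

2

(117,765,756): 117²+756² = 585225 = 765² → right
(73,62,94): 62²+73² = 9173 > 8836 = 94² → acute
(51,62,77): 51²+62² = 6445 > 5929 = 77² → acute
(42,40,58): 40²+42² = 3364 = 58² → right
(315,325,80): 80²+315² = 105625 = 325² → right
(1001,468,1105): 468²+1001² = 1221025 = 1105² → right
2 of the 6 are acute.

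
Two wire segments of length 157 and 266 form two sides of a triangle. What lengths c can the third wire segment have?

109 < c < 423

By the triangle inequality, c must be less than 157 + 266 = 423 and greater than |157 − 266| = 109.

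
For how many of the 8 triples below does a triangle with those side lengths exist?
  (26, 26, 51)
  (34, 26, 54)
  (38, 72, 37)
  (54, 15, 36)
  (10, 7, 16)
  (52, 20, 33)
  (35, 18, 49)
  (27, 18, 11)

(26,26,51): 26+26 > 51 → valid
(26,34,54): 26+34 > 54 → valid
(37,38,72): 37+38 > 72 → valid
(15,36,54): 15+36 ≤ 54 → not valid
(7,10,16): 7+10 > 16 → valid
(20,33,52): 20+33 > 52 → valid
(18,35,49): 18+35 > 49 → valid
(11,18,27): 11+18 > 27 → valid
7 of the 8 triples form a triangle.

7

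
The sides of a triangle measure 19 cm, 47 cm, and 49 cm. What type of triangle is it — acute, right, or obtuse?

Compare the square of the longest side to the sum of squares of the other two: 19² + 47² = 2570 > 2401 = 49².

acute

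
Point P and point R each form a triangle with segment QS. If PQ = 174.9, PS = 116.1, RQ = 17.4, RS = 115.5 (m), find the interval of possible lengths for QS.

98.1 < QS < 132.9

From triangle PQS: |174.9 − 116.1| < QS < 174.9 + 116.1, i.e. 58.8 < QS < 291.0.
From triangle RQS: 98.1 < QS < 132.9.
Both must hold, so QS lies in the intersection.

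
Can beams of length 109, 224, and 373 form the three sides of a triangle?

No

The longest side is 373, but the other two sum to only 333.
333 < 373, so the triangle inequality fails.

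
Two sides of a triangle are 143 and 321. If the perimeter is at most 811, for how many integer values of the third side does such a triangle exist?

169

Triangle inequality: 178 < x < 464. Perimeter ≤ 811 gives x ≤ 811 − 143 − 321 = 347.
So 178 < x ≤ 347; integers 179 through 347: 169 values.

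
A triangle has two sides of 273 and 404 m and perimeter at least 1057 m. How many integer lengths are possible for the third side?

297

Triangle inequality: 131 < x < 677. Perimeter ≥ 1057 gives x ≥ 1057 − 273 − 404 = 380.
So 380 ≤ x < 677; integers 380 through 676: 297 values.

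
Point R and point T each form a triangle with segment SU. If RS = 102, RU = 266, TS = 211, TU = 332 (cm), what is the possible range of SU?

164 < SU < 368

From triangle RSU: |102 − 266| < SU < 102 + 266, i.e. 164 < SU < 368.
From triangle TSU: 121 < SU < 543.
Both must hold, so SU lies in the intersection.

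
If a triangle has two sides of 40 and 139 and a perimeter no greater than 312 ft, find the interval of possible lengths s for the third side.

99 < s ≤ 133

Triangle inequality alone gives 99 < s < 179.
The perimeter condition gives s ≤ 312 − 40 − 139 = 133.
Intersecting the two: 99 < s ≤ 133.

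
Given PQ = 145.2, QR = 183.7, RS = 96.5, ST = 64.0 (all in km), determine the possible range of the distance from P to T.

0 ≤ PT ≤ 489.4 km

The maximum is all hops collinear in one direction: 145.2 + 183.7 + 96.5 + 64.0 = 489.4.
The longest hop is 183.7; the others sum to 305.7. Since 183.7 ≤ 305.7, the path can fold back on itself completely, so the minimum distance is 0.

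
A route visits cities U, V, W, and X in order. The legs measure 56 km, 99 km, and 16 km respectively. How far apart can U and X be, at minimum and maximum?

27 ≤ UX ≤ 171 km

The maximum is all hops collinear in one direction: 56 + 99 + 16 = 171.
The longest hop is 99; the others sum to 72. Folding the others back against it leaves at least 99 − 72 = 27.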